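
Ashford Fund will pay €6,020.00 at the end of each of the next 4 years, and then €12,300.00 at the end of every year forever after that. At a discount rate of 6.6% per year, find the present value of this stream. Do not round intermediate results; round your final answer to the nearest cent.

PV of 4-year annuity: €6,020.00 × [1 − (1+0.066)^−4] / 0.066 = 20576.50521
Perpetuity value at year 4: €12,300.00 / 0.066 = 186363.63636
PV of perpetuity: 186363.63636 / (1+0.066)^4 = 144321.93968
Total PV = 20576.50521 + 144321.93968 = 164898.44489

€164898.44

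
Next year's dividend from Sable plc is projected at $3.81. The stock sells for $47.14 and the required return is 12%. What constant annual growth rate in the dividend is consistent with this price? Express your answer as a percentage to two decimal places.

P = D₁/(r−g) ⇒ g = r − D₁/P = 0.12 − $3.81/$47.14 = 0.039177

3.92%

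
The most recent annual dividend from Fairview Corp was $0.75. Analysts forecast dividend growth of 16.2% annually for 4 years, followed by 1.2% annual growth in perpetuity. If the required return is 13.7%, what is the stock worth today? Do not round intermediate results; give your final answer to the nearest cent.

D_1 = 0.87150
D_2 = 1.01268
D_3 = 1.17674
D_4 = 1.36737
Terminal value at year 4: TV = D_4×(1+g_2)/(r−g_2) = 1.38378/0.125 = 11.07022
P_0 = D_1/(1+r)^1 + D_2/(1+r)^2 + D_3/(1+r)^3 + D_4/(1+r)^4 + TV/(1+r)^4
    = 0.76649 + 0.78334 + 0.80057 + 0.81817 + 6.62391 = 9.79248

$9.79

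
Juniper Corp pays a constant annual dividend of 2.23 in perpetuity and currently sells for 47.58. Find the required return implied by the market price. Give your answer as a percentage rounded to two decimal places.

P = C/r ⇒ r = C/P = 2.23/47.58 = 0.046868

4.69%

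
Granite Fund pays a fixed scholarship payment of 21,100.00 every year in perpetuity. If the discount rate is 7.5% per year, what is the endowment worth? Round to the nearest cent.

281333.33

Level perpetuity: PV = C / r = 21,100.00 / 0.075 = 281,333.33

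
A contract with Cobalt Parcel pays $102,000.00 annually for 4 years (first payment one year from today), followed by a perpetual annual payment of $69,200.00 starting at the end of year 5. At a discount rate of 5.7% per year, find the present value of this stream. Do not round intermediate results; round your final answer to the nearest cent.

$1328475.69

PV of 4-year annuity: $102,000.00 × [1 − (1+0.057)^−4] / 0.057 = 355882.35079
Perpetuity value at year 4: $69,200.00 / 0.057 = 1214035.08772
PV of perpetuity: 1214035.08772 / (1+0.057)^4 = 972593.33601
Total PV = 355882.35079 + 972593.33601 = 1328475.68680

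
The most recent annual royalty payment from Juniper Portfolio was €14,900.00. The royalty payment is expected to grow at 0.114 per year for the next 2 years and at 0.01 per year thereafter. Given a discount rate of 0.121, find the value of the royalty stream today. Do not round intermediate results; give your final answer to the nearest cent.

€163410.12

D_1 = 16598.60000
D_2 = 18490.84040
Terminal value at year 2: TV = D_2×(1+g_2)/(r−g_2) = 18675.74880/0.111 = 168249.98923
P_0 = D_1/(1+r)^1 + D_2/(1+r)^2 + TV/(1+r)^2
    = 14806.95807 + 14714.49714 + 133888.66767 = 163410.12288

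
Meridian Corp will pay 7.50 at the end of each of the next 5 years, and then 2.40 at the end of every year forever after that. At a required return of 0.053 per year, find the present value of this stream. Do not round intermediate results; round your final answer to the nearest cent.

67.18

PV of 5-year annuity: 7.50 × [1 − (1+0.053)^−5] / 0.053 = 32.20355
Perpetuity value at year 5: 2.40 / 0.053 = 45.28302
PV of perpetuity: 45.28302 / (1+0.053)^5 = 34.97788
Total PV = 32.20355 + 34.97788 = 67.18143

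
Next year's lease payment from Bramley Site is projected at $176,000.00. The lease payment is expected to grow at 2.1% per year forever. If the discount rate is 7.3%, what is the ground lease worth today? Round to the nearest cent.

Growing perpetuity: P = D₁ / (r − g) = $176,000.0000 / (0.073 − 0.021) = $3,384,615.38

$3384615.38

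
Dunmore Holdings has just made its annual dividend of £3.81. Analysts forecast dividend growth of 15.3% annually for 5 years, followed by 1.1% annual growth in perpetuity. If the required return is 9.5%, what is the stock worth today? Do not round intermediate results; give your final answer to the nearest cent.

£81.66

D_1 = 4.39293
D_2 = 5.06505
D_3 = 5.84000
D_4 = 6.73352
D_5 = 7.76375
Terminal value at year 5: TV = D_5×(1+g_2)/(r−g_2) = 7.84915/0.084 = 93.44227
P_0 = D_1/(1+r)^1 + D_2/(1+r)^2 + D_3/(1+r)^3 + D_4/(1+r)^4 + D_5/(1+r)^5 + TV/(1+r)^5
    = 4.01181 + 4.22431 + 4.44806 + 4.68366 + 4.93175 + 59.35712 = 81.65670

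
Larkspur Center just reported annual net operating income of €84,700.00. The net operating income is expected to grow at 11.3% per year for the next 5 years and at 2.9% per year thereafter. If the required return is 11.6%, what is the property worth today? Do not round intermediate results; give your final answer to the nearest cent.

€1408500.64

D_1 = 94271.10000
D_2 = 104923.73430
D_3 = 116780.11628
D_4 = 129976.26942
D_5 = 144663.58786
Terminal value at year 5: TV = D_5×(1+g_2)/(r−g_2) = 148858.83191/0.087 = 1711021.05640
P_0 = D_1/(1+r)^1 + D_2/(1+r)^2 + D_3/(1+r)^3 + D_4/(1+r)^4 + D_5/(1+r)^5 + TV/(1+r)^5
    = 84472.31183 + 84245.23572 + 84018.77003 + 83792.91312 + 83567.66336 + 988403.74248 = 1408500.63654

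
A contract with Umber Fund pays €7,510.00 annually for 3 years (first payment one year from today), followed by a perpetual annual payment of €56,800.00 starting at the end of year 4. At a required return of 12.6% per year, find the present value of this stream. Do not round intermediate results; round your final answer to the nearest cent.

PV of 3-year annuity: €7,510.00 × [1 − (1+0.126)^−3] / 0.126 = 17853.39181
Perpetuity value at year 3: €56,800.00 / 0.126 = 450793.65079
PV of perpetuity: 450793.65079 / (1+0.126)^3 = 315764.00299
Total PV = 17853.39181 + 315764.00299 = 333617.39481

€333617.39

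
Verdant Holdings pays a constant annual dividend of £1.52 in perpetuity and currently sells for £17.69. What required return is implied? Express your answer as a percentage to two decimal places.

P = C/r ⇒ r = C/P = £1.52/£17.69 = 0.085924

8.59%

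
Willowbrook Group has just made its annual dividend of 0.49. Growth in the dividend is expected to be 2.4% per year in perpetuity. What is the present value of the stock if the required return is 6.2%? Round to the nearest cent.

D₁ = D₀ × (1 + g) = 0.49 × 1.024 = 0.5018
Growing perpetuity: P = D₁ / (r − g) = 0.5018 / (0.062 − 0.024) = 13.20

13.20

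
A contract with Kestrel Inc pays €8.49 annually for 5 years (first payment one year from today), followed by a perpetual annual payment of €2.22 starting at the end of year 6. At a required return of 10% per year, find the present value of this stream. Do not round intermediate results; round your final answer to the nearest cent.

€45.97

PV of 5-year annuity: €8.49 × [1 − (1+0.1)^−5] / 0.1 = 32.18378
Perpetuity value at year 5: €2.22 / 0.1 = 22.20000
PV of perpetuity: 22.20000 / (1+0.1)^5 = 13.78445
Total PV = 32.18378 + 13.78445 = 45.96823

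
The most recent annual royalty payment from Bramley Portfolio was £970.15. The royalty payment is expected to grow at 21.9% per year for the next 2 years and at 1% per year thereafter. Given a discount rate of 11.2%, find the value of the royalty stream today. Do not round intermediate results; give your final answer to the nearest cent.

D_1 = 1182.61285
D_2 = 1441.60506
Terminal value at year 2: TV = D_2×(1+g_2)/(r−g_2) = 1456.02111/0.102 = 14274.71681
P_0 = D_1/(1+r)^1 + D_2/(1+r)^2 + TV/(1+r)^2
    = 1063.50076 + 1165.83402 + 11544.04276 = 13773.37755

£13773.38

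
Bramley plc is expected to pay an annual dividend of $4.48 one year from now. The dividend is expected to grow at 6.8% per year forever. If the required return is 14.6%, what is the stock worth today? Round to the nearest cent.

Growing perpetuity: P = D₁ / (r − g) = $4.4800 / (0.146 − 0.068) = $57.44

$57.44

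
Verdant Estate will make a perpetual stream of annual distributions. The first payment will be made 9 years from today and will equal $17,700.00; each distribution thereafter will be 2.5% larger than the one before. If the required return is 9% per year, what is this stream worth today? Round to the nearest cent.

Value at end of year 8: C₁ / (r − g) = $17,700.00 / (0.09 − 0.025) = $272,307.6923
Discount to today: PV = $272,307.6923 / (1 + 0.09)^8 = $272,307.6923 / 1.992563 = $136,662.05

$136662.05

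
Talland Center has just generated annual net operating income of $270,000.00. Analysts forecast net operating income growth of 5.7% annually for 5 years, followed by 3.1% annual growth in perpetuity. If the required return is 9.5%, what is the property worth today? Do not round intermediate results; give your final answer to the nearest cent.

$4861201.90

D_1 = 285390.00000
D_2 = 301657.23000
D_3 = 318851.69211
D_4 = 337026.23856
D_5 = 356236.73416
Terminal value at year 5: TV = D_5×(1+g_2)/(r−g_2) = 367280.07292/0.064 = 5738751.13933
P_0 = D_1/(1+r)^1 + D_2/(1+r)^2 + D_3/(1+r)^3 + D_4/(1+r)^4 + D_5/(1+r)^5 + TV/(1+r)^5
    = 260630.13699 + 251585.43817 + 242854.61931 + 234426.78777 + 226291.42893 + 3645413.48787 = 4861201.89903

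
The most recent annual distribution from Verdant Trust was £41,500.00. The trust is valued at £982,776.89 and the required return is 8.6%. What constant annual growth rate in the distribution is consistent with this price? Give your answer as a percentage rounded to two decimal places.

P = D₀(1+g)/(r−g) ⇒ P(r−g) = D₀(1+g) ⇒ g(P+D₀) = P·r − D₀
g = (P·r − D₀)/(P + D₀) = (£982,776.89×0.086 − £41,500.00) / (£982,776.89 + £41,500.00) = 0.041999

4.20%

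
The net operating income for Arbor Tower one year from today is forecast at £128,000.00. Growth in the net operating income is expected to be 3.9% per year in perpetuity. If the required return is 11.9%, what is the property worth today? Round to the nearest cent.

Growing perpetuity: P = D₁ / (r − g) = £128,000.0000 / (0.119 − 0.039) = £1,600,000.00

£1600000.00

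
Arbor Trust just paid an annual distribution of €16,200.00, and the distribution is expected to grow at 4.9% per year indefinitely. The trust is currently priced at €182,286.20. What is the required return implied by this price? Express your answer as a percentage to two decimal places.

D₁ = €16,200.00 × 1.049 = €16,993.8000
P = D₁/(r − g) ⇒ r = D₁/P + g = €16,993.8000/€182,286.20 + 0.049 = 0.093226 + 0.049 = 0.142226

14.22%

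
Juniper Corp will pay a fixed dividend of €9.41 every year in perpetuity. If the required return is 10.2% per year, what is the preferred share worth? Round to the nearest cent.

Level perpetuity: PV = C / r = €9.41 / 0.102 = €92.25

€92.25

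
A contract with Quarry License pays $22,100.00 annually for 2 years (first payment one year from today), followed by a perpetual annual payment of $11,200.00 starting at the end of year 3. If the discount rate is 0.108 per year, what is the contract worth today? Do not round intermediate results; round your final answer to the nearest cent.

PV of 2-year annuity: $22,100.00 × [1 − (1+0.108)^−2] / 0.108 = 37947.51658
Perpetuity value at year 2: $11,200.00 / 0.108 = 103703.70370
PV of perpetuity: 103703.70370 / (1+0.108)^2 = 84472.38308
Total PV = 37947.51658 + 84472.38308 = 122419.89967

$122419.90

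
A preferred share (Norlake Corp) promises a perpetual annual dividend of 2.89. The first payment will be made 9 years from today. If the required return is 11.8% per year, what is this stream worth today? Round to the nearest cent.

10.03

Value at end of year 8: C / r = 2.89 / 0.118 = 24.4915
Discount to today: PV = 24.4915 / (1 + 0.118)^8 = 24.4915 / 2.440813 = 10.03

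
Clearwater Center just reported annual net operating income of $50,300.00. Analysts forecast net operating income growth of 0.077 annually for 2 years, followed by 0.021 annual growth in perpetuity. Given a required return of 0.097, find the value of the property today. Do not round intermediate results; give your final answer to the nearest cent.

D_1 = 54173.10000
D_2 = 58344.42870
Terminal value at year 2: TV = D_2×(1+g_2)/(r−g_2) = 59569.66170/0.076 = 783811.33819
P_0 = D_1/(1+r)^1 + D_2/(1+r)^2 + TV/(1+r)^2
    = 49382.95351 + 48482.62619 + 651325.80710 = 749191.38680

$749191.39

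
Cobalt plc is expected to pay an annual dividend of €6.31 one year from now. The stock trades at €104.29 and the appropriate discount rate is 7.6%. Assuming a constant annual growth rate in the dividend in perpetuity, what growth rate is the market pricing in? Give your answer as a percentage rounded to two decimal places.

1.55%

P = D₁/(r−g) ⇒ g = r − D₁/P = 0.076 − €6.31/€104.29 = 0.015496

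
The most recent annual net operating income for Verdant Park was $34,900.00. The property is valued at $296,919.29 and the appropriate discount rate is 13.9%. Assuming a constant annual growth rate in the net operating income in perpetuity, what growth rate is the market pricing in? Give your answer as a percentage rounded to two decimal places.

P = D₀(1+g)/(r−g) ⇒ P(r−g) = D₀(1+g) ⇒ g(P+D₀) = P·r − D₀
g = (P·r − D₀)/(P + D₀) = ($296,919.29×0.139 − $34,900.00) / ($296,919.29 + $34,900.00) = 0.019203

1.92%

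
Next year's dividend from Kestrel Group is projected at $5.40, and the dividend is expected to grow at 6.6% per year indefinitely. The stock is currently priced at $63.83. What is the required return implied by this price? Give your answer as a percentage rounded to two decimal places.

15.06%

P = D₁/(r − g) ⇒ r = D₁/P + g = $5.4000/$63.83 + 0.066 = 0.084600 + 0.066 = 0.150600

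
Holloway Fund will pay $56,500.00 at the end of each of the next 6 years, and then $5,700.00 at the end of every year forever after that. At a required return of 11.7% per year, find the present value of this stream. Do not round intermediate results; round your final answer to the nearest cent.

$259364.15

PV of 6-year annuity: $56,500.00 × [1 − (1+0.117)^−6] / 0.117 = 234281.69779
Perpetuity value at year 6: $5,700.00 / 0.117 = 48717.94872
PV of perpetuity: 48717.94872 / (1+0.117)^6 = 25082.45000
Total PV = 234281.69779 + 25082.45000 = 259364.14779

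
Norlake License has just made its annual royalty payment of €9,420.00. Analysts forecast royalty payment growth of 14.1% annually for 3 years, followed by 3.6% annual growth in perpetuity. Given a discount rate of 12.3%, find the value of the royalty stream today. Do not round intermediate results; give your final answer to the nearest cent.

D_1 = 10748.22000
D_2 = 12263.71902
D_3 = 13992.90340
Terminal value at year 3: TV = D_3×(1+g_2)/(r−g_2) = 14496.64792/0.087 = 166628.13706
P_0 = D_1/(1+r)^1 + D_2/(1+r)^2 + D_3/(1+r)^3 + TV/(1+r)^3
    = 9570.98842 + 9724.39696 + 9880.26441 + 117654.64291 = 146830.29271

€146830.29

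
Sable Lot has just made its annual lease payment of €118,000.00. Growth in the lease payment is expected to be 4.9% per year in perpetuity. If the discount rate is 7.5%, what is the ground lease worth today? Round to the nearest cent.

D₁ = D₀ × (1 + g) = €118,000.00 × 1.049 = €123,782.0000
Growing perpetuity: P = D₁ / (r − g) = €123,782.0000 / (0.075 − 0.049) = €4,760,846.15

€4760846.15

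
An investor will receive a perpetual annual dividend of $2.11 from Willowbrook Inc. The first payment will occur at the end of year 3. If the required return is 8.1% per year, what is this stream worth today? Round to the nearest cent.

$22.29

Value at end of year 2: C / r = $2.11 / 0.081 = $26.0494
Discount to today: PV = $26.0494 / (1 + 0.081)^2 = $26.0494 / 1.168561 = $22.29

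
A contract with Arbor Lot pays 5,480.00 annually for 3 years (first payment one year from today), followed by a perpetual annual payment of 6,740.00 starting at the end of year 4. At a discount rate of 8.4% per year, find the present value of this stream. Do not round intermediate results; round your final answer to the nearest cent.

77014.25

PV of 3-year annuity: 5,480.00 × [1 − (1+0.084)^−3] / 0.084 = 14021.17904
Perpetuity value at year 3: 6,740.00 / 0.084 = 80238.09524
PV of perpetuity: 80238.09524 / (1+0.084)^3 = 62993.06847
Total PV = 14021.17904 + 62993.06847 = 77014.24750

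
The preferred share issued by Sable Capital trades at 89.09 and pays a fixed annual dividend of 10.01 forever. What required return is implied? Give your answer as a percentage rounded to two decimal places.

P = C/r ⇒ r = C/P = 10.01/89.09 = 0.112358

11.24%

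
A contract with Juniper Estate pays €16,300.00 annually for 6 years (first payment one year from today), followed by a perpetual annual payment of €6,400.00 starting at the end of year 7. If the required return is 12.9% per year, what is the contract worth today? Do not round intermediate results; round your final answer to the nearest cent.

PV of 6-year annuity: €16,300.00 × [1 − (1+0.129)^−6] / 0.129 = 65341.92254
Perpetuity value at year 6: €6,400.00 / 0.129 = 49612.40310
PV of perpetuity: 49612.40310 / (1+0.129)^6 = 23956.67891
Total PV = 65341.92254 + 23956.67891 = 89298.60145

€89298.60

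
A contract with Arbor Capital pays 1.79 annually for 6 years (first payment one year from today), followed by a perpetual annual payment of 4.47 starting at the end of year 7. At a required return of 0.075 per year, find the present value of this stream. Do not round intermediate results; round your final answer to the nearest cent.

PV of 6-year annuity: 1.79 × [1 − (1+0.075)^−6] / 0.075 = 8.40199
Perpetuity value at year 6: 4.47 / 0.075 = 59.60000
PV of perpetuity: 59.60000 / (1+0.075)^6 = 38.61851
Total PV = 8.40199 + 38.61851 = 47.02049

47.02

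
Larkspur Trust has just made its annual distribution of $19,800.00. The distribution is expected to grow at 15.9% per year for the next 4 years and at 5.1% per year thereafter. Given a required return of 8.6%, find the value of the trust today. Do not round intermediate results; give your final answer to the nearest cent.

D_1 = 22948.20000
D_2 = 26596.96380
D_3 = 30825.88104
D_4 = 35727.19613
Terminal value at year 4: TV = D_4×(1+g_2)/(r−g_2) = 37549.28313/0.035 = 1072836.66094
P_0 = D_1/(1+r)^1 + D_2/(1+r)^2 + D_3/(1+r)^3 + D_4/(1+r)^4 + TV/(1+r)^4
    = 21130.93923 + 22551.34306 + 24067.22524 + 25685.00373 + 771283.96911 = 864718.48036

$864718.48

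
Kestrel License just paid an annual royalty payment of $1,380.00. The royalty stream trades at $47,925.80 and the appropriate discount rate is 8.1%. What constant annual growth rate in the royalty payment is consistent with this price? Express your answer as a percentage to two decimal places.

5.07%

P = D₀(1+g)/(r−g) ⇒ P(r−g) = D₀(1+g) ⇒ g(P+D₀) = P·r − D₀
g = (P·r − D₀)/(P + D₀) = ($47,925.80×0.081 − $1,380.00) / ($47,925.80 + $1,380.00) = 0.050744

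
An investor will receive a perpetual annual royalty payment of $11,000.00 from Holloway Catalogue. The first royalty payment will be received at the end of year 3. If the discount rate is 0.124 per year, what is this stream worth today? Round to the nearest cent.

Value at end of year 2: C / r = $11,000.00 / 0.124 = $88,709.6774
Discount to today: PV = $88,709.6774 / (1 + 0.124)^2 = $88,709.6774 / 1.263376 = $70,216.37

$70216.37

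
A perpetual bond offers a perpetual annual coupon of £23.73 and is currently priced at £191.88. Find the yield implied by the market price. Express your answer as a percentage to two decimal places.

12.37%

P = C/r ⇒ r = C/P = £23.73/£191.88 = 0.123671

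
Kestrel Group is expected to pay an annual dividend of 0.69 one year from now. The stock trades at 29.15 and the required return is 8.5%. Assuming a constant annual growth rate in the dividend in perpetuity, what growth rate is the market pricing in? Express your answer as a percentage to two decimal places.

6.13%

P = D₁/(r−g) ⇒ g = r − D₁/P = 0.085 − 0.69/29.15 = 0.061329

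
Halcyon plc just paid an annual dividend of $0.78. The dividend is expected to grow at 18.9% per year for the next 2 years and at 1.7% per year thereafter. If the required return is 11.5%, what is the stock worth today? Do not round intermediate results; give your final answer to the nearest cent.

D_1 = 0.92742
D_2 = 1.10270
Terminal value at year 2: TV = D_2×(1+g_2)/(r−g_2) = 1.12145/0.098 = 11.44335
P_0 = D_1/(1+r)^1 + D_2/(1+r)^2 + TV/(1+r)^2
    = 0.83177 + 0.88697 + 9.20457 = 10.92331

$10.92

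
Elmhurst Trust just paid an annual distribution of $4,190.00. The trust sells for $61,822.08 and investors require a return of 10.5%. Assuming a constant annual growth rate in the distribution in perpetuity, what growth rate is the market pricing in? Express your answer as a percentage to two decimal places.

3.49%

P = D₀(1+g)/(r−g) ⇒ P(r−g) = D₀(1+g) ⇒ g(P+D₀) = P·r − D₀
g = (P·r − D₀)/(P + D₀) = ($61,822.08×0.105 − $4,190.00) / ($61,822.08 + $4,190.00) = 0.034862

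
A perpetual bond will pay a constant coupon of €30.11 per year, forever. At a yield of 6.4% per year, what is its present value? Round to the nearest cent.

€470.47

Level perpetuity: PV = C / r = €30.11 / 0.064 = €470.47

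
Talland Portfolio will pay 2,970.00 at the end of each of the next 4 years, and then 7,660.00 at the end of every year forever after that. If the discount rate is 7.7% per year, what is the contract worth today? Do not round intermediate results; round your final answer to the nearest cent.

PV of 4-year annuity: 2,970.00 × [1 − (1+0.077)^−4] / 0.077 = 9903.06451
Perpetuity value at year 4: 7,660.00 / 0.077 = 99480.51948
PV of perpetuity: 99480.51948 / (1+0.077)^4 = 73939.28239
Total PV = 9903.06451 + 73939.28239 = 83842.34690

83842.35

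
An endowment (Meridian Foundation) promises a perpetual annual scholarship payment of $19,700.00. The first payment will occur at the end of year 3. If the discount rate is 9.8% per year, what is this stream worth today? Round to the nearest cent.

$166738.34

Value at end of year 2: C / r = $19,700.00 / 0.098 = $201,020.4082
Discount to today: PV = $201,020.4082 / (1 + 0.098)^2 = $201,020.4082 / 1.205604 = $166,738.34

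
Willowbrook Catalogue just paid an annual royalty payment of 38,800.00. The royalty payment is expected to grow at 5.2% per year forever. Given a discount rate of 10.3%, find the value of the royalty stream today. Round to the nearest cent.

D₁ = D₀ × (1 + g) = 38,800.00 × 1.052 = 40,817.6000
Growing perpetuity: P = D₁ / (r − g) = 40,817.6000 / (0.103 − 0.052) = 800,345.10

800345.10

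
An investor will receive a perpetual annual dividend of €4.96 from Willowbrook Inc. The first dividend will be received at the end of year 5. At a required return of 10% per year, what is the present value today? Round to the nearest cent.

Value at end of year 4: C / r = €4.96 / 0.1 = €49.6000
Discount to today: PV = €49.6000 / (1 + 0.1)^4 = €49.6000 / 1.464100 = €33.88

€33.88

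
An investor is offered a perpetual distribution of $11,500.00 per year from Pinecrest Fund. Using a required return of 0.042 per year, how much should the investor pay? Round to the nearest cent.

Level perpetuity: PV = C / r = $11,500.00 / 0.042 = $273,809.52

$273809.52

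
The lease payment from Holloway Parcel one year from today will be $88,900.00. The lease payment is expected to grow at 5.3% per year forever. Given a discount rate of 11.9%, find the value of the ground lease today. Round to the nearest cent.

$1346969.70

Growing perpetuity: P = D₁ / (r − g) = $88,900.0000 / (0.119 − 0.053) = $1,346,969.70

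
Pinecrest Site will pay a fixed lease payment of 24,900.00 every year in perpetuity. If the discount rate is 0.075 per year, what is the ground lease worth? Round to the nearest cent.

Level perpetuity: PV = C / r = 24,900.00 / 0.075 = 332,000.00

332000.00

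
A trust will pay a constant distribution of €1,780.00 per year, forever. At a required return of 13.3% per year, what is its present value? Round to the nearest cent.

Level perpetuity: PV = C / r = €1,780.00 / 0.133 = €13,383.46

€13383.46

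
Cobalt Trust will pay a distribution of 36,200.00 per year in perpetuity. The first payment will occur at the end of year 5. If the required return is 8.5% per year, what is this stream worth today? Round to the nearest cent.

Value at end of year 4: C / r = 36,200.00 / 0.085 = 425,882.3529
Discount to today: PV = 425,882.3529 / (1 + 0.085)^4 = 425,882.3529 / 1.385859 = 307,305.75

307305.75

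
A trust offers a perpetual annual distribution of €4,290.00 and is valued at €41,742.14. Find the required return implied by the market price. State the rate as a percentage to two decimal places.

P = C/r ⇒ r = C/P = €4,290.00/€41,742.14 = 0.102774

10.28%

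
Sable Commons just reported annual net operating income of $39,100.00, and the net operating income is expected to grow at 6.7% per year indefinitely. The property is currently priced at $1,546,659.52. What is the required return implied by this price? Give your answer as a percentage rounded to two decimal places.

D₁ = $39,100.00 × 1.067 = $41,719.7000
P = D₁/(r − g) ⇒ r = D₁/P + g = $41,719.7000/$1,546,659.52 + 0.067 = 0.026974 + 0.067 = 0.093974

9.40%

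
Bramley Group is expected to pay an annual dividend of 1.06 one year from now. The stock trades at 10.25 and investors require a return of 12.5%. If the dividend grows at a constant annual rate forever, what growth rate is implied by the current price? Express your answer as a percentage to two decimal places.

2.16%

P = D₁/(r−g) ⇒ g = r − D₁/P = 0.125 − 1.06/10.25 = 0.021585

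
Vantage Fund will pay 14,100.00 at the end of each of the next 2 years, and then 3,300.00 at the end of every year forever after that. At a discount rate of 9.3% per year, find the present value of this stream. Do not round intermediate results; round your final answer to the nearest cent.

54405.24

PV of 2-year annuity: 14,100.00 × [1 − (1+0.093)^−2] / 0.093 = 24702.90437
Perpetuity value at year 2: 3,300.00 / 0.093 = 35483.87097
PV of perpetuity: 35483.87097 / (1+0.093)^2 = 29702.34016
Total PV = 24702.90437 + 29702.34016 = 54405.24453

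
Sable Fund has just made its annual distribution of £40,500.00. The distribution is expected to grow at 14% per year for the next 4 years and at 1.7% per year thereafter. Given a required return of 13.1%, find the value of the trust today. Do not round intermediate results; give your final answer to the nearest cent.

£538189.54

D_1 = 46170.00000
D_2 = 52633.80000
D_3 = 60002.53200
D_4 = 68402.88648
Terminal value at year 4: TV = D_4×(1+g_2)/(r−g_2) = 69565.73555/0.114 = 610225.75044
P_0 = D_1/(1+r)^1 + D_2/(1+r)^2 + D_3/(1+r)^3 + D_4/(1+r)^4 + TV/(1+r)^4
    = 40822.28117 + 41147.12691 + 41474.55762 + 41804.59389 + 372940.98235 = 538189.54194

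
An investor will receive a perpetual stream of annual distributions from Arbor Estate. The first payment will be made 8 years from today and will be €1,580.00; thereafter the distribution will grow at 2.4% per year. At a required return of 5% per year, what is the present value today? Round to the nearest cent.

Value at end of year 7: C₁ / (r − g) = €1,580.00 / (0.05 − 0.024) = €60,769.2308
Discount to today: PV = €60,769.2308 / (1 + 0.05)^7 = €60,769.2308 / 1.407100 = €43,187.56

€43187.56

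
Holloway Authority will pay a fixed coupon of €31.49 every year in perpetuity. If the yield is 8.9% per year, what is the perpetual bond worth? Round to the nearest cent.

€353.82

Level perpetuity: PV = C / r = €31.49 / 0.089 = €353.82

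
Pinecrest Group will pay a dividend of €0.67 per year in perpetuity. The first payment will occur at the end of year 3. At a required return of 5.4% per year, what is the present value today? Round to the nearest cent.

€11.17

Value at end of year 2: C / r = €0.67 / 0.054 = €12.4074
Discount to today: PV = €12.4074 / (1 + 0.054)^2 = €12.4074 / 1.110916 = €11.17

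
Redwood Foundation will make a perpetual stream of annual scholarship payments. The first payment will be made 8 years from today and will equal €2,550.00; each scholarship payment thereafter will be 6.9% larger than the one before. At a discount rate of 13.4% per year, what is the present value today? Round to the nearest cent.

€16268.05

Value at end of year 7: C₁ / (r − g) = €2,550.00 / (0.134 − 0.069) = €39,230.7692
Discount to today: PV = €39,230.7692 / (1 + 0.134)^7 = €39,230.7692 / 2.411523 = €16,268.05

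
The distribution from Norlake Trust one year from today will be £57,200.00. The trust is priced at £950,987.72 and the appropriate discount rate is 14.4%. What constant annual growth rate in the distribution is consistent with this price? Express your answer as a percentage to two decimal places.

P = D₁/(r−g) ⇒ g = r − D₁/P = 0.144 − £57,200.00/£950,987.72 = 0.083852

8.39%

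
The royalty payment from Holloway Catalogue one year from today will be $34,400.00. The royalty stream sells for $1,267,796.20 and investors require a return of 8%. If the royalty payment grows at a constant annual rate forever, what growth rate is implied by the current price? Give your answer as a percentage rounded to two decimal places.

P = D₁/(r−g) ⇒ g = r − D₁/P = 0.08 − $34,400.00/$1,267,796.20 = 0.052866

5.29%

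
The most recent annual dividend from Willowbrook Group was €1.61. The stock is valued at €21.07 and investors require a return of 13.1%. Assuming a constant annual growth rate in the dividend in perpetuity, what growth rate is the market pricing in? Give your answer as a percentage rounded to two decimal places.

P = D₀(1+g)/(r−g) ⇒ P(r−g) = D₀(1+g) ⇒ g(P+D₀) = P·r − D₀
g = (P·r − D₀)/(P + D₀) = (€21.07×0.131 − €1.61) / (€21.07 + €1.61) = 0.050713

5.07%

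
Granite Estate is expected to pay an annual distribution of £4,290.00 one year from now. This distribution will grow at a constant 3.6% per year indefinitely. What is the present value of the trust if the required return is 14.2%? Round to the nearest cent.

Growing perpetuity: P = D₁ / (r − g) = £4,290.0000 / (0.142 − 0.036) = £40,471.70

£40471.70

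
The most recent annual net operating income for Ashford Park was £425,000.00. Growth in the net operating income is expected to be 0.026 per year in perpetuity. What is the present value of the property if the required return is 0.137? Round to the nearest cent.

£3928378.38

D₁ = D₀ × (1 + g) = £425,000.00 × 1.026 = £436,050.0000
Growing perpetuity: P = D₁ / (r − g) = £436,050.0000 / (0.137 − 0.026) = £3,928,378.38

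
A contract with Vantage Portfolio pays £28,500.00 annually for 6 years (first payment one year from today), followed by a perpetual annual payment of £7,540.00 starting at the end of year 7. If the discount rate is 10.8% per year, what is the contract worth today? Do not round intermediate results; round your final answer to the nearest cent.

£159000.13

PV of 6-year annuity: £28,500.00 × [1 − (1+0.108)^−6] / 0.108 = 121268.19596
Perpetuity value at year 6: £7,540.00 / 0.108 = 69814.81481
PV of perpetuity: 69814.81481 / (1+0.108)^6 = 37731.93069
Total PV = 121268.19596 + 37731.93069 = 159000.12665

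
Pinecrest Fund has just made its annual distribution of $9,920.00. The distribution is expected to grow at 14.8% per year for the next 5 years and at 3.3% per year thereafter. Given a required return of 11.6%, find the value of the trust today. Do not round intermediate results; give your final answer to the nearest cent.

$196240.79

D_1 = 11388.16000
D_2 = 13073.60768
D_3 = 15008.50162
D_4 = 17229.75986
D_5 = 19779.76431
Terminal value at year 5: TV = D_5×(1+g_2)/(r−g_2) = 20432.49654/0.083 = 246174.65707
P_0 = D_1/(1+r)^1 + D_2/(1+r)^2 + D_3/(1+r)^3 + D_4/(1+r)^4 + D_5/(1+r)^5 + TV/(1+r)^5
    = 10204.44444 + 10497.04500 + 10798.03554 + 11107.65663 + 11426.15575 + 142207.45644 = 196240.79381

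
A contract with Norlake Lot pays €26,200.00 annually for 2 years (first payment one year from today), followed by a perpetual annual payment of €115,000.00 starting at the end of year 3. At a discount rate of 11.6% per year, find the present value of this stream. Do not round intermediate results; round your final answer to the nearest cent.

PV of 2-year annuity: €26,200.00 × [1 − (1+0.116)^−2] / 0.116 = 44513.17429
Perpetuity value at year 2: €115,000.00 / 0.116 = 991379.31034
PV of perpetuity: 991379.31034 / (1+0.116)^2 = 795997.05678
Total PV = 44513.17429 + 795997.05678 = 840510.23107

€840510.23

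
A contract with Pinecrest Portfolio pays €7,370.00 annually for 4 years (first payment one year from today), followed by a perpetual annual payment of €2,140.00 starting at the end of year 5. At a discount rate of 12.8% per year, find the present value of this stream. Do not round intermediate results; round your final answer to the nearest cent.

€32340.10

PV of 4-year annuity: €7,370.00 × [1 − (1+0.128)^−4] / 0.128 = 22013.26368
Perpetuity value at year 4: €2,140.00 / 0.128 = 16718.75000
PV of perpetuity: 16718.75000 / (1+0.128)^4 = 10326.83897
Total PV = 22013.26368 + 10326.83897 = 32340.10265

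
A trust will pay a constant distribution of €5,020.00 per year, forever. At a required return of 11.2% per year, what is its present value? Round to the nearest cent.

€44821.43

Level perpetuity: PV = C / r = €5,020.00 / 0.112 = €44,821.43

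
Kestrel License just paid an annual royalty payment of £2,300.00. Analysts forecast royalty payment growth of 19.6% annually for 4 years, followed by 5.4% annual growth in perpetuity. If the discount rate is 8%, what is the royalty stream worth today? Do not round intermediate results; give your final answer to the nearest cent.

£152175.05

D_1 = 2750.80000
D_2 = 3289.95680
D_3 = 3934.78833
D_4 = 4706.00685
Terminal value at year 4: TV = D_4×(1+g_2)/(r−g_2) = 4960.13122/0.026 = 190774.27753
P_0 = D_1/(1+r)^1 + D_2/(1+r)^2 + D_3/(1+r)^3 + D_4/(1+r)^4 + TV/(1+r)^4
    = 2547.03704 + 2820.60768 + 3123.56184 + 3459.05552 + 140224.78913 = 152175.05121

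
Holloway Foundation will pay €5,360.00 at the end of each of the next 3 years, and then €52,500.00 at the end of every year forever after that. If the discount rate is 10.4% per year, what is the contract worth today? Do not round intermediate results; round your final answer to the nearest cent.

PV of 3-year annuity: €5,360.00 × [1 − (1+0.104)^−3] / 0.104 = 13236.21651
Perpetuity value at year 3: €52,500.00 / 0.104 = 504807.69231
PV of perpetuity: 504807.69231 / (1+0.104)^3 = 375161.91491
Total PV = 13236.21651 + 375161.91491 = 388398.13142

€388398.13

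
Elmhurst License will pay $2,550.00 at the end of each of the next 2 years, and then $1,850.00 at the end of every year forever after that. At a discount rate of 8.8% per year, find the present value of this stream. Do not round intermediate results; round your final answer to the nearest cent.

$22257.45

PV of 2-year annuity: $2,550.00 × [1 − (1+0.088)^−2] / 0.088 = 4497.93199
Perpetuity value at year 2: $1,850.00 / 0.088 = 21022.72727
PV of perpetuity: 21022.72727 / (1+0.088)^2 = 17759.52171
Total PV = 4497.93199 + 17759.52171 = 22257.45370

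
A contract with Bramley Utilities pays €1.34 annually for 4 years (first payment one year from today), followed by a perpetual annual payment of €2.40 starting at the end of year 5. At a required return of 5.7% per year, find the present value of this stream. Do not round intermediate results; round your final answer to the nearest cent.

PV of 4-year annuity: €1.34 × [1 − (1+0.057)^−4] / 0.057 = 4.67532
Perpetuity value at year 4: €2.40 / 0.057 = 42.10526
PV of perpetuity: 42.10526 / (1+0.057)^4 = 33.73156
Total PV = 4.67532 + 33.73156 = 38.40688

€38.41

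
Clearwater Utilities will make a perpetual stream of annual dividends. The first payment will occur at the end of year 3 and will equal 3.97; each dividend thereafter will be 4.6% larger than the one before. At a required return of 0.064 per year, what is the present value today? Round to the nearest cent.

Value at end of year 2: C₁ / (r − g) = 3.97 / (0.064 − 0.046) = 220.5556
Discount to today: PV = 220.5556 / (1 + 0.064)^2 = 220.5556 / 1.132096 = 194.82

194.82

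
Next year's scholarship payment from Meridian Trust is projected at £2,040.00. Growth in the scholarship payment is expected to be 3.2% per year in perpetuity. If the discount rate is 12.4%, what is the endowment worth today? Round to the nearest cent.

Growing perpetuity: P = D₁ / (r − g) = £2,040.0000 / (0.124 − 0.032) = £22,173.91

£22173.91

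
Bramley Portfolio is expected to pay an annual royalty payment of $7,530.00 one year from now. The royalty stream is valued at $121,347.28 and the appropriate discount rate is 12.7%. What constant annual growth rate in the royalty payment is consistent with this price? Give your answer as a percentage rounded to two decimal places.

6.49%

P = D₁/(r−g) ⇒ g = r − D₁/P = 0.127 − $7,530.00/$121,347.28 = 0.064947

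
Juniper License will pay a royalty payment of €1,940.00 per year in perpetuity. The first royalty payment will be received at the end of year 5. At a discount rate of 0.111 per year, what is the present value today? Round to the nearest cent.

Value at end of year 4: C / r = €1,940.00 / 0.111 = €17,477.4775
Discount to today: PV = €17,477.4775 / (1 + 0.111)^4 = €17,477.4775 / 1.523548 = €11,471.56

€11471.56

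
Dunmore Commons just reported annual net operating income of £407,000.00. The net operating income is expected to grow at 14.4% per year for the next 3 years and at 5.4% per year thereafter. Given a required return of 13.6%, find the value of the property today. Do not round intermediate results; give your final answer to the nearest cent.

£6581020.61

D_1 = 465608.00000
D_2 = 532655.55200
D_3 = 609357.95149
Terminal value at year 3: TV = D_3×(1+g_2)/(r−g_2) = 642263.28087/0.082 = 7832479.03498
P_0 = D_1/(1+r)^1 + D_2/(1+r)^2 + D_3/(1+r)^3 + TV/(1+r)^3
    = 409866.19718 + 412752.57885 + 415659.28716 + 5342742.54465 = 6581020.60784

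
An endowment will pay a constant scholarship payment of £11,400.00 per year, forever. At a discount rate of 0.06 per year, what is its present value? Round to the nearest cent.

Level perpetuity: PV = C / r = £11,400.00 / 0.06 = £190,000.00

£190000.00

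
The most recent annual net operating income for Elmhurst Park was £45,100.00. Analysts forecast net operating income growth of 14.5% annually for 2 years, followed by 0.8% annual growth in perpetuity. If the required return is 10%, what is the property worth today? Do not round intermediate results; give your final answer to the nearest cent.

£631206.14

D_1 = 51639.50000
D_2 = 59127.22750
Terminal value at year 2: TV = D_2×(1+g_2)/(r−g_2) = 59600.24532/0.092 = 647828.75348
P_0 = D_1/(1+r)^1 + D_2/(1+r)^2 + TV/(1+r)^2
    = 46945.00000 + 48865.47727 + 535395.66403 = 631206.14130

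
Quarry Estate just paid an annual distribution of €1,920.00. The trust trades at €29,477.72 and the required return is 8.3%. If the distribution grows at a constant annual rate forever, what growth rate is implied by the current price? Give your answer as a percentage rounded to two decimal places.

1.68%

P = D₀(1+g)/(r−g) ⇒ P(r−g) = D₀(1+g) ⇒ g(P+D₀) = P·r − D₀
g = (P·r − D₀)/(P + D₀) = (€29,477.72×0.083 − €1,920.00) / (€29,477.72 + €1,920.00) = 0.016774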